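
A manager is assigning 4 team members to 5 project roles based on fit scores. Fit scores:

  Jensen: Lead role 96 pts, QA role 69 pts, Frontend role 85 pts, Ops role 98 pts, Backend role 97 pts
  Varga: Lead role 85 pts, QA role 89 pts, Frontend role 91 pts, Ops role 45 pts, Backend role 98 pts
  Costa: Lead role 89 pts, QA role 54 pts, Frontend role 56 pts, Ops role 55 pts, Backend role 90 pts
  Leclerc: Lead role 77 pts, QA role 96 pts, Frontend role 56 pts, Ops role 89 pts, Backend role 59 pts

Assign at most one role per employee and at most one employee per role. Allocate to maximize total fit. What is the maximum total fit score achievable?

Max total: 381 pts

Optimal: Jensen→Ops role (98 pts), Varga→Backend role (98 pts), Costa→Lead role (89 pts), Leclerc→QA role (96 pts) — total 98+98+89+96 = 381 pts.
Column-greedy (each role in turn goes to its best remaining employee) gives 338 pts, worse by 43.
Checked against all permutations: 381 pts is optimal.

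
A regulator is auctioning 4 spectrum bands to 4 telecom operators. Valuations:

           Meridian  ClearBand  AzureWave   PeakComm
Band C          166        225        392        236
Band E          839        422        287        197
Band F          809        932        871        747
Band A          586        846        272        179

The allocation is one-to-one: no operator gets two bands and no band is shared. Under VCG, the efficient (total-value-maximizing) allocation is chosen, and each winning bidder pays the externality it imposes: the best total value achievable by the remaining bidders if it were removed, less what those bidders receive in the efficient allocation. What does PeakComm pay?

Efficient allocation: Meridian→Band E ($839M), ClearBand→Band A ($846M), AzureWave→Band C ($392M), PeakComm→Band F ($747M); total welfare W = $2824M.
PeakComm receives Band F at value $747M, so the others get W − 747 = $2077M.
Without PeakComm: best allocation of the remaining 3 bidders over all 4 bands is Meridian→Band E ($839M), ClearBand→Band A ($846M), AzureWave→Band F ($871M), total $2556M.
VCG payment = (others' best without PeakComm) − (others' welfare with PeakComm) = 2556 − 2077 = $479M.

PeakComm pays $479M.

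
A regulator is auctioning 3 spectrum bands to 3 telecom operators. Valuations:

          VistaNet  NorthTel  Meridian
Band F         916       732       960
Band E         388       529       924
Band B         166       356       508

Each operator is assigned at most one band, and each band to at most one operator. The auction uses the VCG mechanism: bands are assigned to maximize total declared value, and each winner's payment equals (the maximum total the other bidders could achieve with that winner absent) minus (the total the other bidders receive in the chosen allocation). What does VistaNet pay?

Efficient allocation: VistaNet→Band F ($916M), NorthTel→Band B ($356M), Meridian→Band E ($924M); total welfare W = $2196M.
VistaNet receives Band F at value $916M, so the others get W − 916 = $1280M.
Without VistaNet: best allocation of the remaining 2 bidders over all 3 bands is NorthTel→Band F ($732M), Meridian→Band E ($924M), total $1656M.
VCG payment = (others' best without VistaNet) − (others' welfare with VistaNet) = 1656 − 1280 = $376M.

VistaNet pays $376M.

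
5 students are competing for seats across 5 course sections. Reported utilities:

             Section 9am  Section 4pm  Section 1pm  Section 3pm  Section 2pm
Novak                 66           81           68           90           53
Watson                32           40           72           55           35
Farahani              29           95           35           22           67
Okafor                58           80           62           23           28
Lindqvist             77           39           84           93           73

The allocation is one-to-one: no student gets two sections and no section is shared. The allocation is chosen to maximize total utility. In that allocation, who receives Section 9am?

Optimal: Novak→Section 3pm (90 points), Watson→Section 1pm (72 points), Farahani→Section 4pm (95 points), Okafor→Section 9am (58 points), Lindqvist→Section 2pm (73 points) — total 90+72+95+58+73 = 388 points.
Max-entry greedy (repeatedly take the single best remaining cell) gives 354 points, worse by 34.
Okafor's own top section is Section 4pm (80 points), but forcing Okafor→Section 4pm and reassigning the rest optimally gives only 386 points — worse by 2.

Okafor receives Section 9am.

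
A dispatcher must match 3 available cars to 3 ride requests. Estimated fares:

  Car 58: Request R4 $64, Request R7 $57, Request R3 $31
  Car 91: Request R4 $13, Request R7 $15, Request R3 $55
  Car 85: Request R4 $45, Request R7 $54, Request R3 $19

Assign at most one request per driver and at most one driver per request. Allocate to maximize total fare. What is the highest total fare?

Optimal: Car 58→Request R4 ($64), Car 91→Request R3 ($55), Car 85→Request R7 ($54) — total 64+55+54 = $173.
Next-best assignment: Car 58→Request R7, Car 91→Request R3, Car 85→Request R4 = $157.
Checked against all permutations: $173 is optimal.

Maximum total: $173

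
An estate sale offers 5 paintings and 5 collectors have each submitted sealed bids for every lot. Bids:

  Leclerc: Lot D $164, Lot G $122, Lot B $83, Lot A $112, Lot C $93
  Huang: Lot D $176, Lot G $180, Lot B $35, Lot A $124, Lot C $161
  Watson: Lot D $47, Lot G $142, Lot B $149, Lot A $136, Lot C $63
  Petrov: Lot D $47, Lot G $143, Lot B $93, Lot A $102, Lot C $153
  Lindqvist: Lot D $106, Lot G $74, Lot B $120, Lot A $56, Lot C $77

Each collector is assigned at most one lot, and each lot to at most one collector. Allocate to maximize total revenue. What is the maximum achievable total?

Optimal: Leclerc→Lot D ($164), Huang→Lot G ($180), Watson→Lot A ($136), Petrov→Lot C ($153), Lindqvist→Lot B ($120) — total 164+180+136+153+120 = $753.
Column-greedy (each lot in turn goes to its best remaining collector) gives $657, worse by 96.
Next-best assignment: Leclerc→Lot D, Huang→Lot C, Watson→Lot A, Petrov→Lot G, Lindqvist→Lot B = $724.
Swapping Watson↔Huang (Watson→Lot G $142, Huang→Lot A $124) loses 50.

Maximum total: $753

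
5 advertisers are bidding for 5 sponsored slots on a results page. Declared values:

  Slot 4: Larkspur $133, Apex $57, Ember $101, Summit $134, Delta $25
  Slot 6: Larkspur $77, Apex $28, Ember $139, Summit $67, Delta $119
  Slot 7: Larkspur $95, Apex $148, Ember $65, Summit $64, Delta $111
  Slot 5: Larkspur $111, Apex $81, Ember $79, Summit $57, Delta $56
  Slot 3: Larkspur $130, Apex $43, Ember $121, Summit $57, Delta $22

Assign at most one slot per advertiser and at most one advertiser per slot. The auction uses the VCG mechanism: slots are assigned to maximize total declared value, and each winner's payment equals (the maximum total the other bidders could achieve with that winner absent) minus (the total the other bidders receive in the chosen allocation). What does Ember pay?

Ember pays $19.

Efficient allocation: Larkspur→Slot 5 ($111), Apex→Slot 7 ($148), Ember→Slot 3 ($121), Summit→Slot 4 ($134), Delta→Slot 6 ($119); total welfare W = $633.
Ember receives Slot 3 at value $121, so the others get W − 121 = $512.
Without Ember: best allocation of the remaining 4 bidders over all 5 slots is Larkspur→Slot 3 ($130), Apex→Slot 7 ($148), Summit→Slot 4 ($134), Delta→Slot 6 ($119), total $531.
VCG payment = (others' best without Ember) − (others' welfare with Ember) = 531 − 512 = $19.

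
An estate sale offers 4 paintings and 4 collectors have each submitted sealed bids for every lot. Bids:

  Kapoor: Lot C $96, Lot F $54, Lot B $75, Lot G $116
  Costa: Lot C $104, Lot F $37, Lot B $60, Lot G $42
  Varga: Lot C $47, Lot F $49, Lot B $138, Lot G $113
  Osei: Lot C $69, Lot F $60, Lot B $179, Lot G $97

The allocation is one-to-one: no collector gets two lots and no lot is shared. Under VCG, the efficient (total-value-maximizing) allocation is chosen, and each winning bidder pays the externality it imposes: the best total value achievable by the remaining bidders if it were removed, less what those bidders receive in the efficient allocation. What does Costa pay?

Costa pays $42.

Efficient allocation: Kapoor→Lot F ($54), Costa→Lot C ($104), Varga→Lot G ($113), Osei→Lot B ($179); total welfare W = $450.
Costa receives Lot C at value $104, so the others get W − 104 = $346.
Without Costa: best allocation of the remaining 3 bidders over all 4 lots is Kapoor→Lot C ($96), Varga→Lot G ($113), Osei→Lot B ($179), total $388.
VCG payment = (others' best without Costa) − (others' welfare with Costa) = 388 − 346 = $42.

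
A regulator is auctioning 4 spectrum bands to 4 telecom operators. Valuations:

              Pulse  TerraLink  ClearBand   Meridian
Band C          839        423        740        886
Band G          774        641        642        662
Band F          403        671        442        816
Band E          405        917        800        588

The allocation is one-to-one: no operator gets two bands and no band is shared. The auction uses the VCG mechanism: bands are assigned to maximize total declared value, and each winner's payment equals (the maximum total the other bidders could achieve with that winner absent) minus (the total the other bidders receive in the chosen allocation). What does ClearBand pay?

ClearBand pays $70M.

Efficient allocation: Pulse→Band G ($774M), TerraLink→Band E ($917M), ClearBand→Band C ($740M), Meridian→Band F ($816M); total welfare W = $3247M.
ClearBand receives Band C at value $740M, so the others get W − 740 = $2507M.
Without ClearBand: best allocation of the remaining 3 bidders over all 4 bands is Pulse→Band G ($774M), TerraLink→Band E ($917M), Meridian→Band C ($886M), total $2577M.
VCG payment = (others' best without ClearBand) − (others' welfare with ClearBand) = 2577 − 2507 = $70M.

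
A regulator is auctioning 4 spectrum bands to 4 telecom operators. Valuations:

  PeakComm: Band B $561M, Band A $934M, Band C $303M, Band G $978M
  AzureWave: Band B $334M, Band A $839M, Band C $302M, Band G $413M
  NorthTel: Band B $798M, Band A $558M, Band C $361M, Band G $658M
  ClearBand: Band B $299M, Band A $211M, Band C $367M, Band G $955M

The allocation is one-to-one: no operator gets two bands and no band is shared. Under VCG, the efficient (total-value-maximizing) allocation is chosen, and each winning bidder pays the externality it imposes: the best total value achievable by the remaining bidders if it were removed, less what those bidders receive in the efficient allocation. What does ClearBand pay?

ClearBand pays $581M.

Efficient allocation: PeakComm→Band A ($934M), AzureWave→Band C ($302M), NorthTel→Band B ($798M), ClearBand→Band G ($955M); total welfare W = $2989M.
ClearBand receives Band G at value $955M, so the others get W − 955 = $2034M.
Without ClearBand: best allocation of the remaining 3 bidders over all 4 bands is PeakComm→Band G ($978M), AzureWave→Band A ($839M), NorthTel→Band B ($798M), total $2615M.
VCG payment = (others' best without ClearBand) − (others' welfare with ClearBand) = 2615 − 2034 = $581M.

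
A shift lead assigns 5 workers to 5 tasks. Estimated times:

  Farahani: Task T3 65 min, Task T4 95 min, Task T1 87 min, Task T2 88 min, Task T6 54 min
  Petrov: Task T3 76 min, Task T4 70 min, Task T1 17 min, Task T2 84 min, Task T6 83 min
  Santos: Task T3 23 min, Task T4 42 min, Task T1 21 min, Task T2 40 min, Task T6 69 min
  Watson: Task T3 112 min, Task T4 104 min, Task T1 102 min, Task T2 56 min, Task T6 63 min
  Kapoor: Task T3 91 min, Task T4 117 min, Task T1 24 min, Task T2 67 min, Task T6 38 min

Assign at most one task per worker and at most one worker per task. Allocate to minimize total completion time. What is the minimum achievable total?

Optimal: Farahani→Task T3 (65 min), Petrov→Task T1 (17 min), Santos→Task T4 (42 min), Watson→Task T2 (56 min), Kapoor→Task T6 (38 min) — total 65+17+42+56+38 = 218 min.
Row-greedy (each worker in turn takes its cheapest remaining task) gives 267 min, worse by 49.
Next-best assignment: Farahani→Task T6, Petrov→Task T4, Santos→Task T3, Watson→Task T2, Kapoor→Task T1 = 227 min.
Every other assignment is strictly worse.

Minimum total: 218 min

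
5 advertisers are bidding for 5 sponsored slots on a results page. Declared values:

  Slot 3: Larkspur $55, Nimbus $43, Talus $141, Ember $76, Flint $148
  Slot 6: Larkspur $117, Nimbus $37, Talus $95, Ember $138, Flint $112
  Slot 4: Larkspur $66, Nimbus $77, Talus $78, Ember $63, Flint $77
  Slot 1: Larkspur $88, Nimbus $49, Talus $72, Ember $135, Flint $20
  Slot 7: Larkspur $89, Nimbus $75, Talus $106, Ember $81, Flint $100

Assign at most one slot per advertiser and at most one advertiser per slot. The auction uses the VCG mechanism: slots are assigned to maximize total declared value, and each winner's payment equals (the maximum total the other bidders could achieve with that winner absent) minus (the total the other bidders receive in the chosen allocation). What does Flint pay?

Flint pays $35.

Efficient allocation: Larkspur→Slot 6 ($117), Nimbus→Slot 4 ($77), Talus→Slot 7 ($106), Ember→Slot 1 ($135), Flint→Slot 3 ($148); total welfare W = $583.
Flint receives Slot 3 at value $148, so the others get W − 148 = $435.
Without Flint: best allocation of the remaining 4 bidders over all 5 slots is Larkspur→Slot 6 ($117), Nimbus→Slot 4 ($77), Talus→Slot 3 ($141), Ember→Slot 1 ($135), total $470.
VCG payment = (others' best without Flint) − (others' welfare with Flint) = 470 − 435 = $35.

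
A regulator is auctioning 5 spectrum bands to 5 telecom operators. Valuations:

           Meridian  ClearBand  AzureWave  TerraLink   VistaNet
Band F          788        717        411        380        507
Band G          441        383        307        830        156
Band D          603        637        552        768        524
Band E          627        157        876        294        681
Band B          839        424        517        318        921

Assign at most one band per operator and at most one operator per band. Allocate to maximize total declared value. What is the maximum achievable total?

Optimal: Meridian→Band F ($788M), ClearBand→Band D ($637M), AzureWave→Band E ($876M), TerraLink→Band G ($830M), VistaNet→Band B ($921M) — total 788+637+876+830+921 = $4052M.
Row-greedy (each operator in turn takes its best remaining band) gives $3786M, worse by 266.
Next-best assignment: Meridian→Band D, ClearBand→Band F, AzureWave→Band E, TerraLink→Band G, VistaNet→Band B = $3947M.
Swapping TerraLink↔AzureWave (TerraLink→Band E $294M, AzureWave→Band G $307M) loses 1105.
Every other assignment is strictly worse.

Max total: $4052M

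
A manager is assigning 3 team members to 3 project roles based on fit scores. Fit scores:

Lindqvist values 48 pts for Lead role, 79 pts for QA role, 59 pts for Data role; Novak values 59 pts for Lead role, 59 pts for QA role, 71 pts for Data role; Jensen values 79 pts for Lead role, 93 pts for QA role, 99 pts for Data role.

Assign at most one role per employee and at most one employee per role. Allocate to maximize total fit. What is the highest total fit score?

Maximum total: 237 pts

Optimal: Lindqvist→QA role (79 pts), Novak→Lead role (59 pts), Jensen→Data role (99 pts) — total 79+59+99 = 237 pts.
Column-greedy (each role in turn goes to its best remaining employee) gives 229 pts, worse by 8.
Swapping Novak↔Jensen (Novak→Data role 71 pts, Jensen→Lead role 79 pts) loses 8.
No other one-to-one assignment exceeds 237 pts.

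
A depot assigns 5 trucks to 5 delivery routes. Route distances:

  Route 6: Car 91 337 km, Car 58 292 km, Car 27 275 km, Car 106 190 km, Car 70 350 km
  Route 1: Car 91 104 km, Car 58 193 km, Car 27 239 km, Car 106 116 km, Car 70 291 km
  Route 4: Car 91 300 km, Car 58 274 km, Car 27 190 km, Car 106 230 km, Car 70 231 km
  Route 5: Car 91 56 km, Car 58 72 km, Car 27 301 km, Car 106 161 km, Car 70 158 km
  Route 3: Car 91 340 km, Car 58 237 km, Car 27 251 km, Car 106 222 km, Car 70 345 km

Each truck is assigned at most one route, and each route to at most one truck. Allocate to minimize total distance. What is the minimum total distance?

This is the linear assignment problem.
Optimal: Car 91→Route 1 (104 km), Car 58→Route 5 (72 km), Car 27→Route 3 (251 km), Car 106→Route 6 (190 km), Car 70→Route 4 (231 km) — total 104+72+251+190+231 = 848 km.
Column-greedy (each route in turn goes to its cheapest remaining truck) gives 901 km, worse by 53.
No other one-to-one assignment undercuts 848 km.

Minimum total: 848 km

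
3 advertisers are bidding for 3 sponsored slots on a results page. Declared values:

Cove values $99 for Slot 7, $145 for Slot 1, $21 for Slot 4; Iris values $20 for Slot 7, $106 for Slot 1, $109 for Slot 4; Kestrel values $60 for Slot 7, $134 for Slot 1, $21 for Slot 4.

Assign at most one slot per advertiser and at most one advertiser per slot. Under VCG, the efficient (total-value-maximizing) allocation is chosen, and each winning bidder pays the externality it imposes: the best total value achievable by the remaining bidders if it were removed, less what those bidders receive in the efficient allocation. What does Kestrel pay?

Kestrel pays $46.

Efficient allocation: Cove→Slot 7 ($99), Iris→Slot 4 ($109), Kestrel→Slot 1 ($134); total welfare W = $342.
Kestrel receives Slot 1 at value $134, so the others get W − 134 = $208.
Without Kestrel: best allocation of the remaining 2 bidders over all 3 slots is Cove→Slot 1 ($145), Iris→Slot 4 ($109), total $254.
VCG payment = (others' best without Kestrel) − (others' welfare with Kestrel) = 254 − 208 = $46.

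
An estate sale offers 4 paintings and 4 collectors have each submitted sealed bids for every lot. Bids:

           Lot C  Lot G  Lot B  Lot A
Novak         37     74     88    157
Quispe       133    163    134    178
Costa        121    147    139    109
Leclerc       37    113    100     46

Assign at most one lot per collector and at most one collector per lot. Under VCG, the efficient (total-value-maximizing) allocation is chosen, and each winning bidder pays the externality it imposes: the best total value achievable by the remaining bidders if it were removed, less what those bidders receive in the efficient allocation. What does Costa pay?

Costa pays $17.

Efficient allocation: Novak→Lot A ($157), Quispe→Lot C ($133), Costa→Lot B ($139), Leclerc→Lot G ($113); total welfare W = $542.
Costa receives Lot B at value $139, so the others get W − 139 = $403.
Without Costa: best allocation of the remaining 3 bidders over all 4 lots is Novak→Lot A ($157), Quispe→Lot G ($163), Leclerc→Lot B ($100), total $420.
VCG payment = (others' best without Costa) − (others' welfare with Costa) = 420 − 403 = $17.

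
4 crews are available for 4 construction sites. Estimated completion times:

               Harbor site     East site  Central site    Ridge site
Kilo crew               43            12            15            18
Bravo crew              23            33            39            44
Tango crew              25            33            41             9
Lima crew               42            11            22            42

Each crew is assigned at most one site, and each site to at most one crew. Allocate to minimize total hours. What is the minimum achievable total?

Min total: 58 hours

Optimal: Kilo crew→Central site (15 hours), Bravo crew→Harbor site (23 hours), Tango crew→Ridge site (9 hours), Lima crew→East site (11 hours) — total 15+23+9+11 = 58 hours.
Row-greedy (each crew in turn takes its cheapest remaining site) gives 66 hours, worse by 8.
Next-best assignment: Kilo crew→East site, Bravo crew→Harbor site, Tango crew→Ridge site, Lima crew→Central site = 66 hours.
Swapping Bravo crew↔Lima crew (Bravo crew→East site 33 hours, Lima crew→Harbor site 42 hours) adds 41.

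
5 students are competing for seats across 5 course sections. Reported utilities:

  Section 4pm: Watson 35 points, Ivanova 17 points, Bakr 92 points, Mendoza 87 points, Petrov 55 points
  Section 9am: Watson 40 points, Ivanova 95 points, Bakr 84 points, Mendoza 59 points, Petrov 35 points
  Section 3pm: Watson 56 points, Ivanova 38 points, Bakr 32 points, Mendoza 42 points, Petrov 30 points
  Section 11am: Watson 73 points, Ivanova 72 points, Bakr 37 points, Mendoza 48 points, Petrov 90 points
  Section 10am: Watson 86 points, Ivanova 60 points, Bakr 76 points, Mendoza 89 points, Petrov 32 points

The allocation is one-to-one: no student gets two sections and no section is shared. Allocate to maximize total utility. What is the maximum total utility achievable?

Optimal: Watson→Section 3pm (56 points), Ivanova→Section 9am (95 points), Bakr→Section 4pm (92 points), Mendoza→Section 10am (89 points), Petrov→Section 11am (90 points) — total 56+95+92+89+90 = 422 points.
Row-greedy (each student in turn takes its best remaining section) gives 351 points, worse by 71.

Maximum total: 422 points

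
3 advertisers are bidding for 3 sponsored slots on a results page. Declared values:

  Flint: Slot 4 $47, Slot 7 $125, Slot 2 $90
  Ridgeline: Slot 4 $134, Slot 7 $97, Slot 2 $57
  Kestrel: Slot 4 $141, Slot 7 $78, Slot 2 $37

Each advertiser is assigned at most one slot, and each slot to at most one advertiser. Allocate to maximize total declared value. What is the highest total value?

Max total: $328

Optimal: Flint→Slot 2 ($90), Ridgeline→Slot 7 ($97), Kestrel→Slot 4 ($141) — total 90+97+141 = $328.
Row-greedy (each advertiser in turn takes its best remaining slot) gives $296, worse by 32.
No other one-to-one assignment exceeds $328.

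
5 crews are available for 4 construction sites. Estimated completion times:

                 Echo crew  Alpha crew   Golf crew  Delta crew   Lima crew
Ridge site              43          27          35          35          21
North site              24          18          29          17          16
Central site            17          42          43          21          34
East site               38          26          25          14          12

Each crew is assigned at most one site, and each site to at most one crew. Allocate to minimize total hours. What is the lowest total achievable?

Min total: 70 hours

Optimal: Lima crew→Ridge site (21 hours), Alpha crew→North site (18 hours), Echo crew→Central site (17 hours), Delta crew→East site (14 hours) — total 21+18+17+14 = 70 hours.
Row-greedy (each crew in turn takes its cheapest remaining site) gives 95 hours, worse by 25.
Next-best assignment: Alpha crew→Ridge site, Delta crew→North site, Echo crew→Central site, Lima crew→East site = 73 hours.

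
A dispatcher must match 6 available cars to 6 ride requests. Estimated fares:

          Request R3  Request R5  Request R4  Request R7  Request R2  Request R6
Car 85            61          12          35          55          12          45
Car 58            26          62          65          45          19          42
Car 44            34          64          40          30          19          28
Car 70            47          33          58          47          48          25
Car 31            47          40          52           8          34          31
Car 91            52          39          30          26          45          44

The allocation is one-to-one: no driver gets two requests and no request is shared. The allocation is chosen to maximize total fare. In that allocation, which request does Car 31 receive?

Car 31 receives Request R3.

This is a one-to-one assignment (maximum-weight bipartite matching).
Optimal: Car 85→Request R7 ($55), Car 58→Request R4 ($65), Car 44→Request R5 ($64), Car 70→Request R2 ($48), Car 31→Request R3 ($47), Car 91→Request R6 ($44) — total 55+65+64+48+47+44 = $323.
Column-greedy (each request in turn goes to its best remaining driver) gives $313, worse by 10.
Next-best assignment: Car 85→Request R3, Car 58→Request R4, Car 44→Request R5, Car 70→Request R7, Car 31→Request R2, Car 91→Request R6 = $315.
Car 31's own top request is Request R4 ($52), but forcing Car 31→Request R4 and reassigning the rest optimally gives only $314 — worse by 9.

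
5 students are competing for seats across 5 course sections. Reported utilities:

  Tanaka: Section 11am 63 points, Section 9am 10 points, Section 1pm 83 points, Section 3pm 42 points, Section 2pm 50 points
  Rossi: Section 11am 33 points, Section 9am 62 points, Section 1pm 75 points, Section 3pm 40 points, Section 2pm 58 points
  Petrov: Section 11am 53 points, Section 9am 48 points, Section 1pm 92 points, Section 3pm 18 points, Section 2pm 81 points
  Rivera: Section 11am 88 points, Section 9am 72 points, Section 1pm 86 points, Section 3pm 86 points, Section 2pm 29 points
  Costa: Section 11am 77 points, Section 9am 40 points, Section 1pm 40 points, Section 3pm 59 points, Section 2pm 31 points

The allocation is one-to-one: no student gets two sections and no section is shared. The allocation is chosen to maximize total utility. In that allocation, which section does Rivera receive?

Rivera receives Section 3pm.

This is a one-to-one assignment (maximum-weight bipartite matching).
Optimal: Tanaka→Section 1pm (83 points), Rossi→Section 9am (62 points), Petrov→Section 2pm (81 points), Rivera→Section 3pm (86 points), Costa→Section 11am (77 points) — total 83+62+81+86+77 = 389 points.
Row-greedy (each student in turn takes its best remaining section) gives 373 points, worse by 16.
Next-best assignment: Tanaka→Section 1pm, Rossi→Section 9am, Petrov→Section 2pm, Rivera→Section 11am, Costa→Section 3pm = 373 points.
Rivera's own top section is Section 11am (88 points), but forcing Rivera→Section 11am and reassigning the rest optimally gives only 373 points — worse by 16.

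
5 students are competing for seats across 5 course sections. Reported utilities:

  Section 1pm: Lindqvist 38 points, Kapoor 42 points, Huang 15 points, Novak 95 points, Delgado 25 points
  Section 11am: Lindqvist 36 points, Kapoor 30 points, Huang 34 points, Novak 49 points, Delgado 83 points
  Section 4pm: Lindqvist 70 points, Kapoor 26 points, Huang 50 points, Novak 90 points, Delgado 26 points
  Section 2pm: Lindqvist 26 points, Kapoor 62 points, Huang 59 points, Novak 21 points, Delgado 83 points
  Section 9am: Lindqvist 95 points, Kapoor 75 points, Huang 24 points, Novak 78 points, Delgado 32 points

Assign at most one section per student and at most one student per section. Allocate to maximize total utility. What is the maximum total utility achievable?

Optimal: Lindqvist→Section 9am (95 points), Kapoor→Section 2pm (62 points), Huang→Section 4pm (50 points), Novak→Section 1pm (95 points), Delgado→Section 11am (83 points) — total 95+62+50+95+83 = 385 points.
Column-greedy (each section in turn goes to its best remaining student) gives 334 points, worse by 51.
Next-best assignment: Lindqvist→Section 4pm, Kapoor→Section 9am, Huang→Section 2pm, Novak→Section 1pm, Delgado→Section 11am = 382 points.
Checked against all permutations: 385 points is optimal.

Max total: 385 points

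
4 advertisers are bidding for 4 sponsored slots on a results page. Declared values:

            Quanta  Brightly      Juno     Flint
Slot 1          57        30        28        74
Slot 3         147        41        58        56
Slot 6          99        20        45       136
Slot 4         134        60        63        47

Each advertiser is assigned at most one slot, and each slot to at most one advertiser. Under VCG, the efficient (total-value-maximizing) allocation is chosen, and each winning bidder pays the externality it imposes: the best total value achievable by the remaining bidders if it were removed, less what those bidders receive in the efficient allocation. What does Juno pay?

Efficient allocation: Quanta→Slot 3 ($147), Brightly→Slot 1 ($30), Juno→Slot 4 ($63), Flint→Slot 6 ($136); total welfare W = $376.
Juno receives Slot 4 at value $63, so the others get W − 63 = $313.
Without Juno: best allocation of the remaining 3 bidders over all 4 slots is Quanta→Slot 3 ($147), Brightly→Slot 4 ($60), Flint→Slot 6 ($136), total $343.
VCG payment = (others' best without Juno) − (others' welfare with Juno) = 343 − 313 = $30.

Juno pays $30.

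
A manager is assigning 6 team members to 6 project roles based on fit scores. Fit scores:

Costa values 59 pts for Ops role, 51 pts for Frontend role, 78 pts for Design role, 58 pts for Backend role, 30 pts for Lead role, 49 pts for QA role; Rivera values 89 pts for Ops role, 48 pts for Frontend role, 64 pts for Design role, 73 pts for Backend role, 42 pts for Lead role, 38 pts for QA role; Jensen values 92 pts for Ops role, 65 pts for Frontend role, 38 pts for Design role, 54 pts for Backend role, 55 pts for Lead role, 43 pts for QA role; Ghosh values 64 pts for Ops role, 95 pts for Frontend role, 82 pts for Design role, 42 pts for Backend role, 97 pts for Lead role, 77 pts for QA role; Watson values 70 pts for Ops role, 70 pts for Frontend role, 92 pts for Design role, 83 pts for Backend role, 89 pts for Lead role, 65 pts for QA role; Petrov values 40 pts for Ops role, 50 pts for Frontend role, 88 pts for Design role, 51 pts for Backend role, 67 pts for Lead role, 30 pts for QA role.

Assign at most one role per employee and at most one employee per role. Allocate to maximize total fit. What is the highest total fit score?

Maximum total: 486 pts

Treat this as an assignment problem: match each employee to one role.
Optimal: Costa→QA role (49 pts), Rivera→Backend role (73 pts), Jensen→Ops role (92 pts), Ghosh→Frontend role (95 pts), Watson→Lead role (89 pts), Petrov→Design role (88 pts) — total 49+73+92+95+89+88 = 486 pts.
Column-greedy (each role in turn goes to its best remaining employee) gives 468 pts, worse by 18.
Next-best assignment: Costa→QA role, Rivera→Ops role, Jensen→Frontend role, Ghosh→Lead role, Watson→Backend role, Petrov→Design role = 471 pts.
Checked against all permutations: 486 pts is optimal.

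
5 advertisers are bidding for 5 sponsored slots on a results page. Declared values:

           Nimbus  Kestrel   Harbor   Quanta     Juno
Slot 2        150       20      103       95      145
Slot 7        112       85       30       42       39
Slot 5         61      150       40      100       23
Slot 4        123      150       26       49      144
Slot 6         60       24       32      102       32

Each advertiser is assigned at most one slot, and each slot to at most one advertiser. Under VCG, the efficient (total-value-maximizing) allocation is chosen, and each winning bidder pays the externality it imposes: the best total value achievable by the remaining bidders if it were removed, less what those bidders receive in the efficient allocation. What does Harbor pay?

Efficient allocation: Nimbus→Slot 7 ($112), Kestrel→Slot 5 ($150), Harbor→Slot 2 ($103), Quanta→Slot 6 ($102), Juno→Slot 4 ($144); total welfare W = $611.
Harbor receives Slot 2 at value $103, so the others get W − 103 = $508.
Without Harbor: best allocation of the remaining 4 bidders over all 5 slots is Nimbus→Slot 2 ($150), Kestrel→Slot 5 ($150), Quanta→Slot 6 ($102), Juno→Slot 4 ($144), total $546.
VCG payment = (others' best without Harbor) − (others' welfare with Harbor) = 546 − 508 = $38.

Harbor pays $38.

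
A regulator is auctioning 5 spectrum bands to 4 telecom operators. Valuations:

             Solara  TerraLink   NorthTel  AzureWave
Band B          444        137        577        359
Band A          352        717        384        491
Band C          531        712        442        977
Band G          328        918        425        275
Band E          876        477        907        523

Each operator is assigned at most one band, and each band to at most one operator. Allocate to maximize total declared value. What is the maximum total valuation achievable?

This is a one-to-one assignment (maximum-weight bipartite matching).
Optimal: Solara→Band E ($876M), TerraLink→Band G ($918M), NorthTel→Band B ($577M), AzureWave→Band C ($977M) — total 876+918+577+977 = $3348M.

Maximum total: $3348M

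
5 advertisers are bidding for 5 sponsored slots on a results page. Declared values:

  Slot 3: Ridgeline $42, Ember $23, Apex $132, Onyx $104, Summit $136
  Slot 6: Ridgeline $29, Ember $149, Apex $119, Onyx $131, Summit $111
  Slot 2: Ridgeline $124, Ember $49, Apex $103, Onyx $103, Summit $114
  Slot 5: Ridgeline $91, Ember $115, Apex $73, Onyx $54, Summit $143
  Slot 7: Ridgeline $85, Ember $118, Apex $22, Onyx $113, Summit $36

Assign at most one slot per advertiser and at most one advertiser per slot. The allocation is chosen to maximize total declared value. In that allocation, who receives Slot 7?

This is a one-to-one assignment (maximum-weight bipartite matching).
Optimal: Ridgeline→Slot 2 ($124), Ember→Slot 6 ($149), Apex→Slot 3 ($132), Onyx→Slot 7 ($113), Summit→Slot 5 ($143) — total 124+149+132+113+143 = $661.
Column-greedy (each slot in turn goes to its best remaining advertiser) gives $595, worse by 66.
Next-best assignment: Ridgeline→Slot 2, Ember→Slot 7, Apex→Slot 3, Onyx→Slot 6, Summit→Slot 5 = $648.
Onyx's own top slot is Slot 6 ($131), but forcing Onyx→Slot 6 and reassigning the rest optimally gives only $648 — worse by 13.

Onyx receives Slot 7.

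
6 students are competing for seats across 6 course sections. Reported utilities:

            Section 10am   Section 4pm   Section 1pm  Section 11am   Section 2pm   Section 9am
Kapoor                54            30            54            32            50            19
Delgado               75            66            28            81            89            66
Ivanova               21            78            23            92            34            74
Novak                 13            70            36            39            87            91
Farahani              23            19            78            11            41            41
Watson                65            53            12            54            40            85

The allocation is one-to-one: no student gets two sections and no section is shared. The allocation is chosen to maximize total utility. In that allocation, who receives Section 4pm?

Optimal: Kapoor→Section 10am (54 points), Delgado→Section 2pm (89 points), Ivanova→Section 11am (92 points), Novak→Section 4pm (70 points), Farahani→Section 1pm (78 points), Watson→Section 9am (85 points) — total 54+89+92+70+78+85 = 468 points.
Row-greedy (each student in turn takes its best remaining section) gives 457 points, worse by 11.
Swapping Kapoor↔Watson (Kapoor→Section 9am 19 points, Watson→Section 10am 65 points) loses 55.
Novak's own top section is Section 9am (91 points), but forcing Novak→Section 9am and reassigning the rest optimally gives only 457 points — worse by 11.

Novak receives Section 4pm.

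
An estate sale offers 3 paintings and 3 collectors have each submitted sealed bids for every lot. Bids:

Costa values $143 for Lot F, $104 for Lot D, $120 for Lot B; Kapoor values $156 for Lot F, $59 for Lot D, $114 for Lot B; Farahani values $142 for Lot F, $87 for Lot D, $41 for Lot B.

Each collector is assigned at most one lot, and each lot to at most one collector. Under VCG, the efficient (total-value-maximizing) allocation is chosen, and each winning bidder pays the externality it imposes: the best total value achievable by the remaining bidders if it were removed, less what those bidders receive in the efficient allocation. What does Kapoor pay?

Efficient allocation: Costa→Lot B ($120), Kapoor→Lot F ($156), Farahani→Lot D ($87); total welfare W = $363.
Kapoor receives Lot F at value $156, so the others get W − 156 = $207.
Without Kapoor: best allocation of the remaining 2 bidders over all 3 lots is Costa→Lot B ($120), Farahani→Lot F ($142), total $262.
VCG payment = (others' best without Kapoor) − (others' welfare with Kapoor) = 262 − 207 = $55.

Kapoor pays $55.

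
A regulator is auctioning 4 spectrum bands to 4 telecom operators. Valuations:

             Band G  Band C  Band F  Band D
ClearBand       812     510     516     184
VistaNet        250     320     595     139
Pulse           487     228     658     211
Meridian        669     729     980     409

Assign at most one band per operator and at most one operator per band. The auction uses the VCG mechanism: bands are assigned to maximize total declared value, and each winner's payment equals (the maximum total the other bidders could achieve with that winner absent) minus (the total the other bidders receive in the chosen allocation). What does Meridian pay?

Efficient allocation: ClearBand→Band G ($812M), VistaNet→Band F ($595M), Pulse→Band D ($211M), Meridian→Band C ($729M); total welfare W = $2347M.
Meridian receives Band C at value $729M, so the others get W − 729 = $1618M.
Without Meridian: best allocation of the remaining 3 bidders over all 4 bands is ClearBand→Band G ($812M), VistaNet→Band C ($320M), Pulse→Band F ($658M), total $1790M.
VCG payment = (others' best without Meridian) − (others' welfare with Meridian) = 1790 − 1618 = $172M.

Meridian pays $172M.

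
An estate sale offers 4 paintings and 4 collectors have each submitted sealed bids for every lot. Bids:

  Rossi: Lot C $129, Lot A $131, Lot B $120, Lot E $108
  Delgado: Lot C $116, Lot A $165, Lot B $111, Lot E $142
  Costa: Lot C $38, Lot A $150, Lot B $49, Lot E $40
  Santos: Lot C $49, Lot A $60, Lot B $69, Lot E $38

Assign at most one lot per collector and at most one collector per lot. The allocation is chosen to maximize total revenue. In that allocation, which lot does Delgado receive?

Optimal: Rossi→Lot C ($129), Delgado→Lot E ($142), Costa→Lot A ($150), Santos→Lot B ($69) — total 129+142+150+69 = $490.
Max-entry greedy (repeatedly take the single best remaining cell) gives $403, worse by 87.
Next-best assignment: Rossi→Lot B, Delgado→Lot E, Costa→Lot A, Santos→Lot C = $461.
Swapping Santos↔Delgado (Santos→Lot E $38, Delgado→Lot B $111) loses 62.
No other one-to-one assignment exceeds $490.
Delgado's own top lot is Lot A ($165), but forcing Delgado→Lot A and reassigning the rest optimally gives only $403 — worse by 87.

Delgado receives Lot E.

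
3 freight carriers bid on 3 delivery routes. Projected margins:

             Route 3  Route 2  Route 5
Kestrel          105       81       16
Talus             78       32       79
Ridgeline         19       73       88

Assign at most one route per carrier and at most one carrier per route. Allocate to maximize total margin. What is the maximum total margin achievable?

Maximum total: $257k

Optimal: Kestrel→Route 3 ($105k), Talus→Route 5 ($79k), Ridgeline→Route 2 ($73k) — total 105+79+73 = $257k.
Max-entry greedy (repeatedly take the single best remaining cell) gives $225k, worse by 32.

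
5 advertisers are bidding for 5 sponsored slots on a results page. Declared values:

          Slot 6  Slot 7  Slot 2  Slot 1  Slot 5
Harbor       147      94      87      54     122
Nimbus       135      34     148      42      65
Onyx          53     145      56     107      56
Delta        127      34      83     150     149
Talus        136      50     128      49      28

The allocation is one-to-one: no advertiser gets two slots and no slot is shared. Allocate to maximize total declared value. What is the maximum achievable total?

Max total: $701

Optimal: Harbor→Slot 5 ($122), Nimbus→Slot 2 ($148), Onyx→Slot 7 ($145), Delta→Slot 1 ($150), Talus→Slot 6 ($136) — total 122+148+145+150+136 = $701.
Column-greedy (each slot in turn goes to its best remaining advertiser) gives $618, worse by 83.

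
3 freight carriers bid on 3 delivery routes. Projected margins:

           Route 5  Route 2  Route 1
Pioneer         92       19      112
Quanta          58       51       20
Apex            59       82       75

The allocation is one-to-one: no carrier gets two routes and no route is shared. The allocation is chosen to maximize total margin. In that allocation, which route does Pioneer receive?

Pioneer receives Route 1.

Optimal: Pioneer→Route 1 ($112k), Quanta→Route 5 ($58k), Apex→Route 2 ($82k) — total 112+58+82 = $252k.
Column-greedy (each route in turn goes to its best remaining carrier) gives $194k, worse by 58.
Every other assignment is strictly worse.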